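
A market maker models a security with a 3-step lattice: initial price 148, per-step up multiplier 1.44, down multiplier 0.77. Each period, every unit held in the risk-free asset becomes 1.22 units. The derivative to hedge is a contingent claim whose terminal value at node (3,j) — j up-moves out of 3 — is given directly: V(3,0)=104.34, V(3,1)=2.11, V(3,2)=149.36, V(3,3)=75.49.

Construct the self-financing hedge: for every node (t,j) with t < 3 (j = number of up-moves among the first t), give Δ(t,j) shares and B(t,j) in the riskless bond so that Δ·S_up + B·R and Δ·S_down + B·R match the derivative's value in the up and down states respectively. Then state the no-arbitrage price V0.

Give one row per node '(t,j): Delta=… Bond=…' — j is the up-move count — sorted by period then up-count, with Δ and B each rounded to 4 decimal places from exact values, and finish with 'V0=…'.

(0,0): Delta=0.1396 Bond=30.7727
(1,0): Delta=0.7013 Bond=-26.4741
(1,1): Delta=-0.0073 Bond=68.8399
(2,0): Delta=-1.7388 Bond=181.8264
(2,1): Delta=1.3393 Bond=-136.9816
(2,2): Delta=-0.3593 Bond=192.0126
V0=51.4335

Under the risk-neutral measure, an up-move has probability p* = (R−d)/(u−d) = 0.6716 and values discount at R = 1.22.
Payoff layer (t=3): V(3,0)=104.3400, V(3,1)=2.1100, V(3,2)=149.3600, V(3,3)=75.4900
  t=2,j=0: stock 87.7492 → up 126.3588 (V=2.1100), down 67.5669 (V=104.3400). Price 29.2443; hedge Δ=-1.7388, bond B=181.8264.
  t=2,j=1: stock 164.1024 → up 236.3075 (V=149.3600), down 126.3588 (V=2.1100). Price 82.7945; hedge Δ=1.3393, bond B=-136.9816.
  t=2,j=2: stock 306.8928 → up 441.9256 (V=75.4900), down 236.3075 (V=149.3600). Price 81.7589; hedge Δ=-0.3593, bond B=192.0126.
  t=1,j=0: stock 113.9600 → up 164.1024 (V=82.7945), down 87.7492 (V=29.2443). Price 53.4515; hedge Δ=0.7013, bond B=-26.4741.
  t=1,j=1: stock 213.1200 → up 306.8928 (V=81.7589), down 164.1024 (V=82.7945). Price 67.2942; hedge Δ=-0.0073, bond B=68.8399.
  t=0,j=0: stock 148.0000 → up 213.1200 (V=67.2942), down 113.9600 (V=53.4515). Price 51.4335; hedge Δ=0.1396, bond B=30.7727.
Each (Δ,B) replicates both successor values, so the strategy is self-financing and V0 is arbitrage-free.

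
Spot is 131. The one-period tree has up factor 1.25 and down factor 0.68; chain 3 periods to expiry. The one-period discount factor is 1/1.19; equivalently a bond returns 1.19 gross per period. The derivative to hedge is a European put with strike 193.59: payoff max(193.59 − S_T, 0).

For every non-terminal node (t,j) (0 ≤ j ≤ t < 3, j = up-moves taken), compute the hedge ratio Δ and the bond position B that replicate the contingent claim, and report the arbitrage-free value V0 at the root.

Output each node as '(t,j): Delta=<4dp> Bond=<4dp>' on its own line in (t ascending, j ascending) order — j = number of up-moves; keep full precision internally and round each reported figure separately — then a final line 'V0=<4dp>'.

(0,0): Delta=-0.5286 Bond=79.5888
(1,0): Delta=-1.0000 Bond=136.7064
(1,1): Delta=-0.4984 Bond=89.7700
(2,0): Delta=-1.0000 Bond=162.6807
(2,1): Delta=-1.0000 Bond=162.6807
(2,2): Delta=-0.4663 Bond=100.2552
V0=10.3473

No-arbitrage ⇒ martingale measure with p* = (R−d)/(u−d) = 0.8947.
Payoff layer (t=3): V(3,0)=152.3994, V(3,1)=117.8720, V(3,2)=54.4025, V(3,3)=0.0000
  t=2,j=0: stock 60.5744 → up 75.7180 (V=117.8720), down 41.1906 (V=152.3994). Price 102.1063; hedge Δ=-1.0000, bond B=162.6807.
  t=2,j=1: stock 111.3500 → up 139.1875 (V=54.4025), down 75.7180 (V=117.8720). Price 51.3307; hedge Δ=-1.0000, bond B=162.6807.
  t=2,j=2: stock 204.6875 → up 255.8594 (V=0.0000), down 139.1875 (V=54.4025). Price 4.8123; hedge Δ=-0.4663, bond B=100.2552.
  t=1,j=0: stock 89.0800 → up 111.3500 (V=51.3307), down 60.5744 (V=102.1063). Price 47.6264; hedge Δ=-1.0000, bond B=136.7064.
  t=1,j=1: stock 163.7500 → up 204.6875 (V=4.8123), down 111.3500 (V=51.3307). Price 8.1588; hedge Δ=-0.4984, bond B=89.7700.
  t=0,j=0: stock 131.0000 → up 163.7500 (V=8.1588), down 89.0800 (V=47.6264). Price 10.3473; hedge Δ=-0.5286, bond B=79.5888.
Check: Δ(0,0)·S0 + B(0,0) = 10.3473 = V0.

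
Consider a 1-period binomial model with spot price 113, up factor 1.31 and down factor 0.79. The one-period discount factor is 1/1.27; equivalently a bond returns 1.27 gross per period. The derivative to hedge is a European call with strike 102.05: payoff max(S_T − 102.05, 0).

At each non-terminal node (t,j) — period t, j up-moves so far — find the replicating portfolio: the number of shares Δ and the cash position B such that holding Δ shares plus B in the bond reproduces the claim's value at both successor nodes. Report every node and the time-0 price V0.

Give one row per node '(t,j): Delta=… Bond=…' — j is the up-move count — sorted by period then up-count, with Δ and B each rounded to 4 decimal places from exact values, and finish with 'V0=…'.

The replicating-portfolio and risk-neutral prices coincide; use p* = (1.27−0.79)/(1.31−0.79) = 0.9231 for the latter.
Terminal values V(1,·): V(1,0)=0.0000, V(1,1)=45.9800
  t=0,j=0: stock 113.0000 → up 148.0300 (V=45.9800), down 89.2700 (V=0.0000). Price 33.4197; hedge Δ=0.7825, bond B=-55.0033.
Self-financing check: at every node Δ·S+B equals the discounted successor values.

(0,0): Delta=0.7825 Bond=-55.0033
V0=33.4197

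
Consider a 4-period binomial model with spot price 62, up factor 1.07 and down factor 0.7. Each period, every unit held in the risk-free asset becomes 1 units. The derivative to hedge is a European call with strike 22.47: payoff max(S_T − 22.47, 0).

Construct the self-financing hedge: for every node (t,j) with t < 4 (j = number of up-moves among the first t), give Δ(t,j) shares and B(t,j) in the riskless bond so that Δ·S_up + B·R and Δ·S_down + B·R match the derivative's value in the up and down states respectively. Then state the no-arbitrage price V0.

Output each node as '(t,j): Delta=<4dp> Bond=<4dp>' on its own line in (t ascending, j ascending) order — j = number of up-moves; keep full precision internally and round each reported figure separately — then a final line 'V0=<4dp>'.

Risk-neutral probability p* = (R−d)/(u−d) = (1−0.7)/(1.07−0.7) = 0.8108.
At expiry t=4: V(4,0)=0.0000, V(4,1)=0.2846, V(4,2)=12.3121, V(4,3)=30.6969, V(4,4)=58.7994
  t=3,j=0: stock 21.2660 → up 22.7546 (V=0.2846), down 14.8862 (V=0.0000). Price 0.2308; hedge Δ=0.0362, bond B=-0.5385.
  t=3,j=1: stock 32.5066 → up 34.7821 (V=12.3121), down 22.7546 (V=0.2846). Price 10.0366; hedge Δ=1.0000, bond B=-22.4700.
  t=3,j=2: stock 49.6887 → up 53.1669 (V=30.6969), down 34.7821 (V=12.3121). Price 27.2187; hedge Δ=1.0000, bond B=-22.4700.
  t=3,j=3: stock 75.9527 → up 81.2694 (V=58.7994), down 53.1669 (V=30.6969). Price 53.4827; hedge Δ=1.0000, bond B=-22.4700.
  t=2,j=0: stock 30.3800 → up 32.5066 (V=10.0366), down 21.2660 (V=0.2308). Price 8.1814; hedge Δ=0.8724, bond B=-18.3208.
  t=2,j=1: stock 46.4380 → up 49.6887 (V=27.2187), down 32.5066 (V=10.0366). Price 23.9680; hedge Δ=1.0000, bond B=-22.4700.
  t=2,j=2: stock 70.9838 → up 75.9527 (V=53.4827), down 49.6887 (V=27.2187). Price 48.5138; hedge Δ=1.0000, bond B=-22.4700.
  t=1,j=0: stock 43.4000 → up 46.4380 (V=23.9680), down 30.3800 (V=8.1814). Price 20.9814; hedge Δ=0.9831, bond B=-21.6850.
  t=1,j=1: stock 66.3400 → up 70.9838 (V=48.5138), down 46.4380 (V=23.9680). Price 43.8700; hedge Δ=1.0000, bond B=-22.4700.
  t=0,j=0: stock 62.0000 → up 66.3400 (V=43.8700), down 43.4000 (V=20.9814). Price 39.5397; hedge Δ=0.9978, bond B=-22.3215.
The time-0 hedge costs 39.5397, which is the no-arbitrage price.

(0,0): Delta=0.9978 Bond=-22.3215
(1,0): Delta=0.9831 Bond=-21.6850
(1,1): Delta=1.0000 Bond=-22.4700
(2,0): Delta=0.8724 Bond=-18.3208
(2,1): Delta=1.0000 Bond=-22.4700
(2,2): Delta=1.0000 Bond=-22.4700
(3,0): Delta=0.0362 Bond=-0.5385
(3,1): Delta=1.0000 Bond=-22.4700
(3,2): Delta=1.0000 Bond=-22.4700
(3,3): Delta=1.0000 Bond=-22.4700
V0=39.5397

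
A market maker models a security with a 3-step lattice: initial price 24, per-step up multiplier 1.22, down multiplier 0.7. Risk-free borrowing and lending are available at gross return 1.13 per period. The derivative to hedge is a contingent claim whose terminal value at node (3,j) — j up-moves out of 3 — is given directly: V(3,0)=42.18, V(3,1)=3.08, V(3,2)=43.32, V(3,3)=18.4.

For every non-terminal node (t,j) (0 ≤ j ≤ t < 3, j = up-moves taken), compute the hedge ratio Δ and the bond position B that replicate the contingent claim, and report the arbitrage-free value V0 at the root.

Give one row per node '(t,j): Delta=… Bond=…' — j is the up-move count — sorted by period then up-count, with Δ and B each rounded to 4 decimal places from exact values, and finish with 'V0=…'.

(0,0): Delta=-0.4200 Bond=28.2609
(1,0): Delta=2.6853 Bond=-20.2339
(1,1): Delta=-0.7929 Bond=42.8538
(2,0): Delta=-6.3939 Bond=83.9067
(2,1): Delta=3.7756 Bond=-45.2117
(2,2): Delta=-1.3416 Bond=68.0231
V0=18.1806

Under the risk-neutral measure, an up-move has probability p* = (R−d)/(u−d) = 0.8269 and values discount at R = 1.13.
At expiry t=3: V(3,0)=42.1800, V(3,1)=3.0800, V(3,2)=43.3200, V(3,3)=18.4000
(2,0): S=11.7600. Δ = (V_up−V_dn)/(S_up−S_dn) = (3.0800−42.1800)/(14.3472−8.2320) = -6.3939. V = [p*·3.0800 + (1−p*)·42.1800]/1.13 = 8.7144. B = V − Δ·S = 83.9067.
(2,1): S=20.4960. Δ = (V_up−V_dn)/(S_up−S_dn) = (43.3200−3.0800)/(25.0051−14.3472) = 3.7756. V = [p*·43.3200 + (1−p*)·3.0800]/1.13 = 32.1729. B = V − Δ·S = -45.2117.
(2,2): S=35.7216. Δ = (V_up−V_dn)/(S_up−S_dn) = (18.4000−43.3200)/(43.5804−25.0051) = -1.3416. V = [p*·18.4000 + (1−p*)·43.3200]/1.13 = 20.1001. B = V − Δ·S = 68.0231.
(1,0): S=16.8000. Δ = (V_up−V_dn)/(S_up−S_dn) = (32.1729−8.7144)/(20.4960−11.7600) = 2.6853. V = [p*·32.1729 + (1−p*)·8.7144]/1.13 = 24.8786. B = V − Δ·S = -20.2339.
(1,1): S=29.2800. Δ = (V_up−V_dn)/(S_up−S_dn) = (20.1001−32.1729)/(35.7216−20.4960) = -0.7929. V = [p*·20.1001 + (1−p*)·32.1729]/1.13 = 19.6368. B = V − Δ·S = 42.8538.
(0,0): S=24.0000. Δ = (V_up−V_dn)/(S_up−S_dn) = (19.6368−24.8786)/(29.2800−16.8000) = -0.4200. V = [p*·19.6368 + (1−p*)·24.8786]/1.13 = 18.1806. B = V − Δ·S = 28.2609.
Each (Δ,B) replicates both successor values, so the strategy is self-financing and V0 is arbitrage-free.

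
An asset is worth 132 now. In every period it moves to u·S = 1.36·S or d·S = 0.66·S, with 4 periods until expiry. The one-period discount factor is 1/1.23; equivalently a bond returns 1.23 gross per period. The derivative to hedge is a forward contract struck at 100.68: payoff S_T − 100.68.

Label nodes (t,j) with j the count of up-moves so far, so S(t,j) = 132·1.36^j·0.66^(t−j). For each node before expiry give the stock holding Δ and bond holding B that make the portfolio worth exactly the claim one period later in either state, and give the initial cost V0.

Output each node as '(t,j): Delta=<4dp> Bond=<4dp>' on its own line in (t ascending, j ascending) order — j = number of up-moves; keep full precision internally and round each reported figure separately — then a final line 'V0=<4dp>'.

Under the risk-neutral measure, an up-move has probability p* = (R−d)/(u−d) = 0.8143 and values discount at R = 1.23.
Payoff layer (t=4): V(4,0)=-75.6333, V(4,1)=-49.0687, V(4,2)=5.6705, V(4,3)=118.4665, V(4,4)=350.8947
(3,0): S=37.9495. Δ = (V_up−V_dn)/(S_up−S_dn) = (-49.0687−-75.6333)/(51.6113−25.0467) = 1.0000. V = [p*·-49.0687 + (1−p*)·-75.6333]/1.23 = -43.9042. B = V − Δ·S = -81.8537.
(3,1): S=78.1989. Δ = (V_up−V_dn)/(S_up−S_dn) = (5.6705−-49.0687)/(106.3505−51.6113) = 1.0000. V = [p*·5.6705 + (1−p*)·-49.0687]/1.23 = -3.6547. B = V − Δ·S = -81.8537.
(3,2): S=161.1372. Δ = (V_up−V_dn)/(S_up−S_dn) = (118.4665−5.6705)/(219.1465−106.3505) = 1.0000. V = [p*·118.4665 + (1−p*)·5.6705]/1.23 = 79.2835. B = V − Δ·S = -81.8537.
(3,3): S=332.0402. Δ = (V_up−V_dn)/(S_up−S_dn) = (350.8947−118.4665)/(451.5747−219.1465) = 1.0000. V = [p*·350.8947 + (1−p*)·118.4665]/1.23 = 250.1865. B = V − Δ·S = -81.8537.
(2,0): S=57.4992. Δ = (V_up−V_dn)/(S_up−S_dn) = (-3.6547−-43.9042)/(78.1989−37.9495) = 1.0000. V = [p*·-3.6547 + (1−p*)·-43.9042]/1.23 = -9.0485. B = V − Δ·S = -66.5477.
(2,1): S=118.4832. Δ = (V_up−V_dn)/(S_up−S_dn) = (79.2835−-3.6547)/(161.1372−78.1989) = 1.0000. V = [p*·79.2835 + (1−p*)·-3.6547]/1.23 = 51.9355. B = V − Δ·S = -66.5477.
(2,2): S=244.1472. Δ = (V_up−V_dn)/(S_up−S_dn) = (250.1865−79.2835)/(332.0402−161.1372) = 1.0000. V = [p*·250.1865 + (1−p*)·79.2835]/1.23 = 177.5995. B = V − Δ·S = -66.5477.
(1,0): S=87.1200. Δ = (V_up−V_dn)/(S_up−S_dn) = (51.9355−-9.0485)/(118.4832−57.4992) = 1.0000. V = [p*·51.9355 + (1−p*)·-9.0485]/1.23 = 33.0162. B = V − Δ·S = -54.1038.
(1,1): S=179.5200. Δ = (V_up−V_dn)/(S_up−S_dn) = (177.5995−51.9355)/(244.1472−118.4832) = 1.0000. V = [p*·177.5995 + (1−p*)·51.9355]/1.23 = 125.4162. B = V − Δ·S = -54.1038.
(0,0): S=132.0000. Δ = (V_up−V_dn)/(S_up−S_dn) = (125.4162−33.0162)/(179.5200−87.1200) = 1.0000. V = [p*·125.4162 + (1−p*)·33.0162]/1.23 = 88.0132. B = V − Δ·S = -43.9868.
Check: Δ(0,0)·S0 + B(0,0) = 88.0132 = V0.

(0,0): Delta=1.0000 Bond=-43.9868
(1,0): Delta=1.0000 Bond=-54.1038
(1,1): Delta=1.0000 Bond=-54.1038
(2,0): Delta=1.0000 Bond=-66.5477
(2,1): Delta=1.0000 Bond=-66.5477
(2,2): Delta=1.0000 Bond=-66.5477
(3,0): Delta=1.0000 Bond=-81.8537
(3,1): Delta=1.0000 Bond=-81.8537
(3,2): Delta=1.0000 Bond=-81.8537
(3,3): Delta=1.0000 Bond=-81.8537
V0=88.0132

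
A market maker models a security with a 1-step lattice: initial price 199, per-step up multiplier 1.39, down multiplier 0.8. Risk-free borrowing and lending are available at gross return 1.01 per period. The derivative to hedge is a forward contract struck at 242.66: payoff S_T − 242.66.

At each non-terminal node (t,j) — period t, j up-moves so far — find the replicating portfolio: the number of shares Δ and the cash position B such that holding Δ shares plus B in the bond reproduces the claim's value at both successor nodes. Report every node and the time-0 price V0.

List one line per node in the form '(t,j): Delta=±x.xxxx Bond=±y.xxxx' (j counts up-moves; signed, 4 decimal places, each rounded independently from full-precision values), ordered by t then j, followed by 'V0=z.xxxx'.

(0,0): Delta=1.0000 Bond=-240.2574
V0=-41.2574

The replicating-portfolio and risk-neutral prices coincide; use p* = (1.01−0.8)/(1.39−0.8) = 0.3559 for the latter.
Payoff layer (t=1): V(1,0)=-83.4600, V(1,1)=33.9500
  t=0,j=0: stock 199.0000 → up 276.6100 (V=33.9500), down 159.2000 (V=-83.4600). Price -41.2574; hedge Δ=1.0000, bond B=-240.2574.
The time-0 hedge costs -41.2574, which is the no-arbitrage price.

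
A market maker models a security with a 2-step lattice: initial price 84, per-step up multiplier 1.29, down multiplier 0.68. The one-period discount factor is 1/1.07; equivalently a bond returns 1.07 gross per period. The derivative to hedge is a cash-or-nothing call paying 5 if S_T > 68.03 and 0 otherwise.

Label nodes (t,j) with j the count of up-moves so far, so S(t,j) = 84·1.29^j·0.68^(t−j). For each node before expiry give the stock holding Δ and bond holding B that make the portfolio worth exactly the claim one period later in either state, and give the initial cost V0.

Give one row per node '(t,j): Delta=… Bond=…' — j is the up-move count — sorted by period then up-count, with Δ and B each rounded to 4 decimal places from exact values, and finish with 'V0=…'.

Since d<R<u, set p* = (R−d)/(u−d) = 0.6393; price each node as the discounted p*-expectation of its children.
Terminal payoffs: V(2,0)=0.0000, V(2,1)=5.0000, V(2,2)=5.0000
(1,0): S=57.1200. Δ = (V_up−V_dn)/(S_up−S_dn) = (5.0000−0.0000)/(73.6848−38.8416) = 0.1435. V = [p*·5.0000 + (1−p*)·0.0000]/1.07 = 2.9876. B = V − Δ·S = -5.2091.
(1,1): S=108.3600. Δ = (V_up−V_dn)/(S_up−S_dn) = (5.0000−5.0000)/(139.7844−73.6848) = 0.0000. V = [p*·5.0000 + (1−p*)·5.0000]/1.07 = 4.6729. B = V − Δ·S = 4.6729.
(0,0): S=84.0000. Δ = (V_up−V_dn)/(S_up−S_dn) = (4.6729−2.9876)/(108.3600−57.1200) = 0.0329. V = [p*·4.6729 + (1−p*)·2.9876]/1.07 = 3.7991. B = V − Δ·S = 1.0363.
The time-0 hedge costs 3.7991, which is the no-arbitrage price.

(0,0): Delta=0.0329 Bond=1.0363
(1,0): Delta=0.1435 Bond=-5.2091
(1,1): Delta=0.0000 Bond=4.6729
V0=3.7991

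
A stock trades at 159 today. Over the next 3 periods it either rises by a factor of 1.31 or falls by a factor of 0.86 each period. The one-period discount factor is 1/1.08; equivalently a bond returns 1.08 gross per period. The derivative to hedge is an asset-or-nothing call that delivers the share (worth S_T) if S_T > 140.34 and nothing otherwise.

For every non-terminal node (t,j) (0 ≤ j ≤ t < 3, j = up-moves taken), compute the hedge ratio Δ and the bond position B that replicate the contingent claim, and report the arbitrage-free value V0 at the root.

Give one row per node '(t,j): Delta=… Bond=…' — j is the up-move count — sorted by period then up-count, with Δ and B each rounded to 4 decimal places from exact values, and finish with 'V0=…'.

The replicating-portfolio and risk-neutral prices coincide; use p* = (1.08−0.86)/(1.31−0.86) = 0.4889 for the latter.
Terminal values V(3,·): V(3,0)=0.0000, V(3,1)=154.0513, V(3,2)=234.6595, V(3,3)=357.4465
  t=2,j=0: stock 117.5964 → up 154.0513 (V=154.0513), down 101.1329 (V=0.0000). Price 69.7351; hedge Δ=2.9111, bond B=-272.6010.
  t=2,j=1: stock 179.1294 → up 234.6595 (V=234.6595), down 154.0513 (V=154.0513). Price 179.1294; hedge Δ=1.0000, bond B=0.0000.
  t=2,j=2: stock 272.8599 → up 357.4465 (V=357.4465), down 234.6595 (V=234.6595). Price 272.8599; hedge Δ=1.0000, bond B=0.0000.
  t=1,j=0: stock 136.7400 → up 179.1294 (V=179.1294), down 117.5964 (V=69.7351). Price 114.0896; hedge Δ=1.7778, bond B=-129.0087.
  t=1,j=1: stock 208.2900 → up 272.8599 (V=272.8599), down 179.1294 (V=179.1294). Price 208.2900; hedge Δ=1.0000, bond B=0.0000.
  t=0,j=0: stock 159.0000 → up 208.2900 (V=208.2900), down 136.7400 (V=114.0896). Price 148.2807; hedge Δ=1.3166, bond B=-61.0535.
Self-financing check: at every node Δ·S+B equals the discounted successor values.

(0,0): Delta=1.3166 Bond=-61.0535
(1,0): Delta=1.7778 Bond=-129.0087
(1,1): Delta=1.0000 Bond=0.0000
(2,0): Delta=2.9111 Bond=-272.6010
(2,1): Delta=1.0000 Bond=0.0000
(2,2): Delta=1.0000 Bond=0.0000
V0=148.2807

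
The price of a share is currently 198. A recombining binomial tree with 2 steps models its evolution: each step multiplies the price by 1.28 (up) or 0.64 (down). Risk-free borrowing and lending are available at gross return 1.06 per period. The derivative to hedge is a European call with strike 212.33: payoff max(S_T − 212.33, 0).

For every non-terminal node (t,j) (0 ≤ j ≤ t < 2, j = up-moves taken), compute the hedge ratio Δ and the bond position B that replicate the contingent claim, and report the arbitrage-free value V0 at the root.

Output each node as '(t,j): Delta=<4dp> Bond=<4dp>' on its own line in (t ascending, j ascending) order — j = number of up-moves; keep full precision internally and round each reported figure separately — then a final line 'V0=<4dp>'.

(0,0): Delta=0.5475 Bond=-65.4575
(1,0): Delta=0.0000 Bond=0.0000
(1,1): Delta=0.6910 Bond=-105.7294
V0=42.9565

Risk-neutral probability p* = (R−d)/(u−d) = (1.06−0.64)/(1.28−0.64) = 0.6562.
Payoff layer (t=2): V(2,0)=0.0000, V(2,1)=0.0000, V(2,2)=112.0732
  t=1,j=0: stock 126.7200 → up 162.2016 (V=0.0000), down 81.1008 (V=0.0000). Price 0.0000; hedge Δ=0.0000, bond B=0.0000.
  t=1,j=1: stock 253.4400 → up 324.4032 (V=112.0732), down 162.2016 (V=0.0000). Price 69.3849; hedge Δ=0.6910, bond B=-105.7294.
  t=0,j=0: stock 198.0000 → up 253.4400 (V=69.3849), down 126.7200 (V=0.0000). Price 42.9565; hedge Δ=0.5475, bond B=-65.4575.
Self-financing check: at every node Δ·S+B equals the discounted successor values.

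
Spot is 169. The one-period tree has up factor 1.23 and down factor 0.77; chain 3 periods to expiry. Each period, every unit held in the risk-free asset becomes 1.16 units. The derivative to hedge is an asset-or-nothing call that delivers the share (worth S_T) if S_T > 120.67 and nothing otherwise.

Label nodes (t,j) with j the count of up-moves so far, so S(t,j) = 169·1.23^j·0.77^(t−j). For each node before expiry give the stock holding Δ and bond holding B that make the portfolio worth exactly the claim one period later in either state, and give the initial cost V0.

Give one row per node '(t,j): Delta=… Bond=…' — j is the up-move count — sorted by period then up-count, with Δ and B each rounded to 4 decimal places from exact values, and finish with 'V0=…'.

Risk-neutral probability p* = (R−d)/(u−d) = (1.16−0.77)/(1.23−0.77) = 0.8478.
Terminal payoffs: V(3,0)=0.0000, V(3,1)=123.2461, V(3,2)=196.8737, V(3,3)=314.4865
(2,0): S=100.2001. Δ = (V_up−V_dn)/(S_up−S_dn) = (123.2461−0.0000)/(123.2461−77.1541) = 2.6739. V = [p*·123.2461 + (1−p*)·0.0000]/1.16 = 90.0787. B = V − Δ·S = -177.8477.
(2,1): S=160.0599. Δ = (V_up−V_dn)/(S_up−S_dn) = (196.8737−123.2461)/(196.8737−123.2461) = 1.0000. V = [p*·196.8737 + (1−p*)·123.2461]/1.16 = 160.0599. B = V − Δ·S = 0.0000.
(2,2): S=255.6801. Δ = (V_up−V_dn)/(S_up−S_dn) = (314.4865−196.8737)/(314.4865−196.8737) = 1.0000. V = [p*·314.4865 + (1−p*)·196.8737]/1.16 = 255.6801. B = V − Δ·S = 0.0000.
(1,0): S=130.1300. Δ = (V_up−V_dn)/(S_up−S_dn) = (160.0599−90.0787)/(160.0599−100.2001) = 1.1691. V = [p*·160.0599 + (1−p*)·90.0787]/1.16 = 128.8022. B = V − Δ·S = -23.3308.
(1,1): S=207.8700. Δ = (V_up−V_dn)/(S_up−S_dn) = (255.6801−160.0599)/(255.6801−160.0599) = 1.0000. V = [p*·255.6801 + (1−p*)·160.0599]/1.16 = 207.8700. B = V − Δ·S = 0.0000.
(0,0): S=169.0000. Δ = (V_up−V_dn)/(S_up−S_dn) = (207.8700−128.8022)/(207.8700−130.1300) = 1.0171. V = [p*·207.8700 + (1−p*)·128.8022]/1.16 = 168.8258. B = V − Δ·S = -3.0606.
The time-0 hedge costs 168.8258, which is the no-arbitrage price.

(0,0): Delta=1.0171 Bond=-3.0606
(1,0): Delta=1.1691 Bond=-23.3308
(1,1): Delta=1.0000 Bond=0.0000
(2,0): Delta=2.6739 Bond=-177.8477
(2,1): Delta=1.0000 Bond=0.0000
(2,2): Delta=1.0000 Bond=0.0000
V0=168.8258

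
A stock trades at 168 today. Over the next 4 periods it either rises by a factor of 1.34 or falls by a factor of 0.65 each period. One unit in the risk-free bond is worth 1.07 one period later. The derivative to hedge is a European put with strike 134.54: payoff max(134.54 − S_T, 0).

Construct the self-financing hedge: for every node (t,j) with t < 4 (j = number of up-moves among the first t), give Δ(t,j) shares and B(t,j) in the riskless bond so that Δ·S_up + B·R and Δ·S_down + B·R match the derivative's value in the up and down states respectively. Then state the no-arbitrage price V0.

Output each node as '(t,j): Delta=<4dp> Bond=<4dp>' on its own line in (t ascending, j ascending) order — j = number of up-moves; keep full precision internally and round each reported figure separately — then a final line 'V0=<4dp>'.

(0,0): Delta=-0.1644 Bond=39.4165
(1,0): Delta=-0.4494 Bond=73.2969
(1,1): Delta=-0.0755 Bond=22.1692
(2,0): Delta=-1.0000 Bond=117.5124
(2,1): Delta=-0.2776 Bond=53.3018
(2,2): Delta=-0.0125 Bond=4.7048
(3,0): Delta=-1.0000 Bond=125.7383
(3,1): Delta=-1.0000 Bond=125.7383
(3,2): Delta=-0.0524 Bond=12.8651
(3,3): Delta=0.0000 Bond=0.0000
V0=11.8036

Risk-neutral probability p* = (R−d)/(u−d) = (1.07−0.65)/(1.34−0.65) = 0.6087.
At expiry t=4: V(4,0)=104.5509, V(4,1)=72.7164, V(4,2)=7.0883, V(4,3)=0.0000, V(4,4)=0.0000
(3,0): S=46.1370. Δ = (V_up−V_dn)/(S_up−S_dn) = (72.7164−104.5509)/(61.8236−29.9891) = -1.0000. V = [p*·72.7164 + (1−p*)·104.5509]/1.07 = 79.6013. B = V − Δ·S = 125.7383.
(3,1): S=95.1132. Δ = (V_up−V_dn)/(S_up−S_dn) = (7.0883−72.7164)/(127.4517−61.8236) = -1.0000. V = [p*·7.0883 + (1−p*)·72.7164]/1.07 = 30.6251. B = V − Δ·S = 125.7383.
(3,2): S=196.0795. Δ = (V_up−V_dn)/(S_up−S_dn) = (0.0000−7.0883)/(262.7466−127.4517) = -0.0524. V = [p*·0.0000 + (1−p*)·7.0883]/1.07 = 2.5922. B = V − Δ·S = 12.8651.
(3,3): S=404.2255. Δ = (V_up−V_dn)/(S_up−S_dn) = (0.0000−0.0000)/(541.6621−262.7466) = 0.0000. V = [p*·0.0000 + (1−p*)·0.0000]/1.07 = 0.0000. B = V − Δ·S = 0.0000.
(2,0): S=70.9800. Δ = (V_up−V_dn)/(S_up−S_dn) = (30.6251−79.6013)/(95.1132−46.1370) = -1.0000. V = [p*·30.6251 + (1−p*)·79.6013]/1.07 = 46.5324. B = V − Δ·S = 117.5124.
(2,1): S=146.3280. Δ = (V_up−V_dn)/(S_up−S_dn) = (2.5922−30.6251)/(196.0795−95.1132) = -0.2776. V = [p*·2.5922 + (1−p*)·30.6251]/1.07 = 12.6744. B = V − Δ·S = 53.3018.
(2,2): S=301.6608. Δ = (V_up−V_dn)/(S_up−S_dn) = (0.0000−2.5922)/(404.2255−196.0795) = -0.0125. V = [p*·0.0000 + (1−p*)·2.5922]/1.07 = 0.9480. B = V − Δ·S = 4.7048.
(1,0): S=109.2000. Δ = (V_up−V_dn)/(S_up−S_dn) = (12.6744−46.5324)/(146.3280−70.9800) = -0.4494. V = [p*·12.6744 + (1−p*)·46.5324]/1.07 = 24.2273. B = V − Δ·S = 73.2969.
(1,1): S=225.1200. Δ = (V_up−V_dn)/(S_up−S_dn) = (0.9480−12.6744)/(301.6608−146.3280) = -0.0755. V = [p*·0.9480 + (1−p*)·12.6744]/1.07 = 5.1744. B = V − Δ·S = 22.1692.
(0,0): S=168.0000. Δ = (V_up−V_dn)/(S_up−S_dn) = (5.1744−24.2273)/(225.1200−109.2000) = -0.1644. V = [p*·5.1744 + (1−p*)·24.2273]/1.07 = 11.8036. B = V − Δ·S = 39.4165.
The time-0 hedge costs 11.8036, which is the no-arbitrage price.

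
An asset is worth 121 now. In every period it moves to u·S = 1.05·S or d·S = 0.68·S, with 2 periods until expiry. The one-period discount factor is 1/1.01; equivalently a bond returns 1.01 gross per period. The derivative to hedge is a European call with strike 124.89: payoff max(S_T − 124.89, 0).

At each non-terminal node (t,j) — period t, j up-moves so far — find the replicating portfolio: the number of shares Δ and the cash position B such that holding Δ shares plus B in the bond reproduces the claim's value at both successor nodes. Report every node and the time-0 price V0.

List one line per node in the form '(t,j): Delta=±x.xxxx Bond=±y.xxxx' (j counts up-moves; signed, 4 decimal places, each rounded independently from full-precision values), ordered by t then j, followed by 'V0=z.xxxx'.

Risk-neutral probability p* = (R−d)/(u−d) = (1.01−0.68)/(1.05−0.68) = 0.8919.
Payoff layer (t=2): V(2,0)=0.0000, V(2,1)=0.0000, V(2,2)=8.5125
  t=1,j=0: stock 82.2800 → up 86.3940 (V=0.0000), down 55.9504 (V=0.0000). Price 0.0000; hedge Δ=0.0000, bond B=0.0000.
  t=1,j=1: stock 127.0500 → up 133.4025 (V=8.5125), down 86.3940 (V=0.0000). Price 7.5171; hedge Δ=0.1811, bond B=-15.4897.
  t=0,j=0: stock 121.0000 → up 127.0500 (V=7.5171), down 82.2800 (V=0.0000). Price 6.6380; hedge Δ=0.1679, bond B=-13.6784.
Check: Δ(0,0)·S0 + B(0,0) = 6.6380 = V0.

(0,0): Delta=0.1679 Bond=-13.6784
(1,0): Delta=0.0000 Bond=0.0000
(1,1): Delta=0.1811 Bond=-15.4897
V0=6.6380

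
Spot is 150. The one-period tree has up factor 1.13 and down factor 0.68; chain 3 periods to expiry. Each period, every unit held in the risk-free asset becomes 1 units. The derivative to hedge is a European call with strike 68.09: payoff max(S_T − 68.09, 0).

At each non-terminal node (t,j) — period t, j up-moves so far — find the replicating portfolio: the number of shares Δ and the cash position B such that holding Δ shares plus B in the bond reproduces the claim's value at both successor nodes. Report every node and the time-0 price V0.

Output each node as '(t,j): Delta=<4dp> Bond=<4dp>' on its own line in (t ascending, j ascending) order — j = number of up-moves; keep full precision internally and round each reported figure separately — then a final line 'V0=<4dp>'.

(0,0): Delta=0.9741 Bond=-63.7047
(1,0): Delta=0.8683 Bond=-52.9102
(1,1): Delta=1.0000 Bond=-68.0900
(2,0): Delta=0.3296 Bond=-15.5445
(2,1): Delta=1.0000 Bond=-68.0900
(2,2): Delta=1.0000 Bond=-68.0900
V0=82.4145

The replicating-portfolio and risk-neutral prices coincide; use p* = (1−0.68)/(1.13−0.68) = 0.7111 for the latter.
Payoff layer (t=3): V(3,0)=0.0000, V(3,1)=10.2868, V(3,2)=62.1538, V(3,3)=148.3445
  t=2,j=0: stock 69.3600 → up 78.3768 (V=10.2868), down 47.1648 (V=0.0000). Price 7.3151; hedge Δ=0.3296, bond B=-15.5445.
  t=2,j=1: stock 115.2600 → up 130.2438 (V=62.1538), down 78.3768 (V=10.2868). Price 47.1700; hedge Δ=1.0000, bond B=-68.0900.
  t=2,j=2: stock 191.5350 → up 216.4345 (V=148.3445), down 130.2438 (V=62.1538). Price 123.4450; hedge Δ=1.0000, bond B=-68.0900.
  t=1,j=0: stock 102.0000 → up 115.2600 (V=47.1700), down 69.3600 (V=7.3151). Price 35.6564; hedge Δ=0.8683, bond B=-52.9102.
  t=1,j=1: stock 169.5000 → up 191.5350 (V=123.4450), down 115.2600 (V=47.1700). Price 101.4100; hedge Δ=1.0000, bond B=-68.0900.
  t=0,j=0: stock 150.0000 → up 169.5000 (V=101.4100), down 102.0000 (V=35.6564). Price 82.4145; hedge Δ=0.9741, bond B=-63.7047.
Each (Δ,B) replicates both successor values, so the strategy is self-financing and V0 is arbitrage-free.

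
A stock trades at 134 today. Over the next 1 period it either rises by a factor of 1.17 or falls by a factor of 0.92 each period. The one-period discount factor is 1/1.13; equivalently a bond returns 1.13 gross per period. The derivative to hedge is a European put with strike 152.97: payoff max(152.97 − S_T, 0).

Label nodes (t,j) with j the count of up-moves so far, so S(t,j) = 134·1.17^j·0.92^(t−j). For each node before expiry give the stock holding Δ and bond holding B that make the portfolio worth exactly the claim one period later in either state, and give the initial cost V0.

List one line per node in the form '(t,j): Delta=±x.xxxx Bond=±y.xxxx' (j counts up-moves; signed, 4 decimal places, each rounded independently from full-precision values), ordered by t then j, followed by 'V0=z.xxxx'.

The replicating-portfolio and risk-neutral prices coincide; use p* = (1.13−0.92)/(1.17−0.92) = 0.8400 for the latter.
At expiry t=1: V(1,0)=29.6900, V(1,1)=0.0000
(0,0): S=134.0000. Δ = (V_up−V_dn)/(S_up−S_dn) = (0.0000−29.6900)/(156.7800−123.2800) = -0.8863. V = [p*·0.0000 + (1−p*)·29.6900]/1.13 = 4.2039. B = V − Δ·S = 122.9639.
Each (Δ,B) replicates both successor values, so the strategy is self-financing and V0 is arbitrage-free.

(0,0): Delta=-0.8863 Bond=122.9639
V0=4.2039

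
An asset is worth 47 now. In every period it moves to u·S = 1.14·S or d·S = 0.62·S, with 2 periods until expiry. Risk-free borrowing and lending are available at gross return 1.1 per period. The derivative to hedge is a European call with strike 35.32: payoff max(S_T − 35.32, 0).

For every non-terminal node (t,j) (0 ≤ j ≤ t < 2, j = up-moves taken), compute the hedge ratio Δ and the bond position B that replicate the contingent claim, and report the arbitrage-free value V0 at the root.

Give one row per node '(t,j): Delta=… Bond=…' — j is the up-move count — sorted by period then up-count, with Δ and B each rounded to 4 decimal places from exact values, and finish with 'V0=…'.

Since d<R<u, set p* = (R−d)/(u−d) = 0.9231; price each node as the discounted p*-expectation of its children.
Terminal values V(2,·): V(2,0)=0.0000, V(2,1)=0.0000, V(2,2)=25.7612
  t=1,j=0: stock 29.1400 → up 33.2196 (V=0.0000), down 18.0668 (V=0.0000). Price 0.0000; hedge Δ=0.0000, bond B=0.0000.
  t=1,j=1: stock 53.5800 → up 61.0812 (V=25.7612), down 33.2196 (V=0.0000). Price 21.6178; hedge Δ=0.9246, bond B=-27.9230.
  t=0,j=0: stock 47.0000 → up 53.5800 (V=21.6178), down 29.1400 (V=0.0000). Price 18.1408; hedge Δ=0.8845, bond B=-23.4319.
The time-0 hedge costs 18.1408, which is the no-arbitrage price.

(0,0): Delta=0.8845 Bond=-23.4319
(1,0): Delta=0.0000 Bond=0.0000
(1,1): Delta=0.9246 Bond=-27.9230
V0=18.1408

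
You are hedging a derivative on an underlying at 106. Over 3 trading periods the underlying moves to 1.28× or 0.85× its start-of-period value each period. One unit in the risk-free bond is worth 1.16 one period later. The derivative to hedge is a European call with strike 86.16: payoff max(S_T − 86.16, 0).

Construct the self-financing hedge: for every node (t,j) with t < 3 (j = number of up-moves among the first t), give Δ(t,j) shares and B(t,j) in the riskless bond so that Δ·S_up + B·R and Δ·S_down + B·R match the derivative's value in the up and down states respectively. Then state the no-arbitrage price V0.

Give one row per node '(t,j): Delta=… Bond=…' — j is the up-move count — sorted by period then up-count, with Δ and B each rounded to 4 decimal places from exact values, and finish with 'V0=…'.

Since d<R<u, set p* = (R−d)/(u−d) = 0.7209; price each node as the discounted p*-expectation of its children.
At expiry t=3: V(3,0)=0.0000, V(3,1)=11.8688, V(3,2)=61.4598, V(3,3)=136.1381
  t=2,j=0: stock 76.5850 → up 98.0288 (V=11.8688), down 65.0972 (V=0.0000). Price 7.3764; hedge Δ=0.3604, bond B=-20.2255.
  t=2,j=1: stock 115.3280 → up 147.6198 (V=61.4598), down 98.0288 (V=11.8688). Price 41.0521; hedge Δ=1.0000, bond B=-74.2759.
  t=2,j=2: stock 173.6704 → up 222.2981 (V=136.1381), down 147.6198 (V=61.4598). Price 99.3945; hedge Δ=1.0000, bond B=-74.2759.
  t=1,j=0: stock 90.1000 → up 115.3280 (V=41.0521), down 76.5850 (V=7.3764). Price 27.2881; hedge Δ=0.8692, bond B=-51.0276.
  t=1,j=1: stock 135.6800 → up 173.6704 (V=99.3945), down 115.3280 (V=41.0521). Price 71.6491; hedge Δ=1.0000, bond B=-64.0309.
  t=0,j=0: stock 106.0000 → up 135.6800 (V=71.6491), down 90.1000 (V=27.2881). Price 51.0942; hedge Δ=0.9733, bond B=-52.0708.
The time-0 hedge costs 51.0942, which is the no-arbitrage price.

(0,0): Delta=0.9733 Bond=-52.0708
(1,0): Delta=0.8692 Bond=-51.0276
(1,1): Delta=1.0000 Bond=-64.0309
(2,0): Delta=0.3604 Bond=-20.2255
(2,1): Delta=1.0000 Bond=-74.2759
(2,2): Delta=1.0000 Bond=-74.2759
V0=51.0942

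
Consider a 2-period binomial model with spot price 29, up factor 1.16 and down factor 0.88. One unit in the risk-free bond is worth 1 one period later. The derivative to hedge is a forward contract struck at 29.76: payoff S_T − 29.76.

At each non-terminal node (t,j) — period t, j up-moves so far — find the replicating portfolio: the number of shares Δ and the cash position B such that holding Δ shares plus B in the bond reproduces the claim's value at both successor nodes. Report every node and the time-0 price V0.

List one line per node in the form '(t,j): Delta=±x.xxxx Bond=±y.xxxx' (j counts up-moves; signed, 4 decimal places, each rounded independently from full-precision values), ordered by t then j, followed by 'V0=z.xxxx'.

(0,0): Delta=1.0000 Bond=-29.7600
(1,0): Delta=1.0000 Bond=-29.7600
(1,1): Delta=1.0000 Bond=-29.7600
V0=-0.7600

Since d<R<u, set p* = (R−d)/(u−d) = 0.4286; price each node as the discounted p*-expectation of its children.
Terminal payoffs: V(2,0)=-7.3024, V(2,1)=-0.1568, V(2,2)=9.2624
  t=1,j=0: stock 25.5200 → up 29.6032 (V=-0.1568), down 22.4576 (V=-7.3024). Price -4.2400; hedge Δ=1.0000, bond B=-29.7600.
  t=1,j=1: stock 33.6400 → up 39.0224 (V=9.2624), down 29.6032 (V=-0.1568). Price 3.8800; hedge Δ=1.0000, bond B=-29.7600.
  t=0,j=0: stock 29.0000 → up 33.6400 (V=3.8800), down 25.5200 (V=-4.2400). Price -0.7600; hedge Δ=1.0000, bond B=-29.7600.
Root portfolio cost Δ·29+B reproduces V0=-0.7600.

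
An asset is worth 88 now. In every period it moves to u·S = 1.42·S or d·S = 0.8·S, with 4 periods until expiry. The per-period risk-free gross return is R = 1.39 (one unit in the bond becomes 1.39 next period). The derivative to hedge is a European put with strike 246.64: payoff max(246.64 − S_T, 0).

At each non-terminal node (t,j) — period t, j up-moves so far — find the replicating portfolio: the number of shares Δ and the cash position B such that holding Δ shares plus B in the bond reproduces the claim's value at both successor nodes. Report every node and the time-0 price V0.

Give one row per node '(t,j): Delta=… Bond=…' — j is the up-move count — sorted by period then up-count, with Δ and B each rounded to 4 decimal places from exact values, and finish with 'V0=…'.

Under the risk-neutral measure, an up-move has probability p* = (R−d)/(u−d) = 0.9516 and values discount at R = 1.39.
At expiry t=4: V(4,0)=210.5952, V(4,1)=182.6605, V(4,2)=133.0764, V(4,3)=45.0645, V(4,4)=0.0000
(3,0): S=45.0560. Δ = (V_up−V_dn)/(S_up−S_dn) = (182.6605−210.5952)/(63.9795−36.0448) = -1.0000. V = [p*·182.6605 + (1−p*)·210.5952]/1.39 = 132.3828. B = V − Δ·S = 177.4388.
(3,1): S=79.9744. Δ = (V_up−V_dn)/(S_up−S_dn) = (133.0764−182.6605)/(113.5636−63.9795) = -1.0000. V = [p*·133.0764 + (1−p*)·182.6605]/1.39 = 97.4644. B = V − Δ·S = 177.4388.
(3,2): S=141.9546. Δ = (V_up−V_dn)/(S_up−S_dn) = (45.0645−133.0764)/(201.5755−113.5636) = -1.0000. V = [p*·45.0645 + (1−p*)·133.0764]/1.39 = 35.4843. B = V − Δ·S = 177.4388.
(3,3): S=251.9693. Δ = (V_up−V_dn)/(S_up−S_dn) = (0.0000−45.0645)/(357.7965−201.5755) = -0.2885. V = [p*·0.0000 + (1−p*)·45.0645]/1.39 = 1.5687. B = V − Δ·S = 74.2535.
(2,0): S=56.3200. Δ = (V_up−V_dn)/(S_up−S_dn) = (97.4644−132.3828)/(79.9744−45.0560) = -1.0000. V = [p*·97.4644 + (1−p*)·132.3828]/1.39 = 71.3338. B = V − Δ·S = 127.6538.
(2,1): S=99.9680. Δ = (V_up−V_dn)/(S_up−S_dn) = (35.4843−97.4644)/(141.9546−79.9744) = -1.0000. V = [p*·35.4843 + (1−p*)·97.4644]/1.39 = 27.6858. B = V − Δ·S = 127.6538.
(2,2): S=177.4432. Δ = (V_up−V_dn)/(S_up−S_dn) = (1.5687−35.4843)/(251.9693−141.9546) = -0.3083. V = [p*·1.5687 + (1−p*)·35.4843]/1.39 = 2.3092. B = V − Δ·S = 57.0117.
(1,0): S=70.4000. Δ = (V_up−V_dn)/(S_up−S_dn) = (27.6858−71.3338)/(99.9680−56.3200) = -1.0000. V = [p*·27.6858 + (1−p*)·71.3338]/1.39 = 21.4373. B = V − Δ·S = 91.8373.
(1,1): S=124.9600. Δ = (V_up−V_dn)/(S_up−S_dn) = (2.3092−27.6858)/(177.4432−99.9680) = -0.3275. V = [p*·2.3092 + (1−p*)·27.6858]/1.39 = 2.5447. B = V − Δ·S = 43.4747.
(0,0): S=88.0000. Δ = (V_up−V_dn)/(S_up−S_dn) = (2.5447−21.4373)/(124.9600−70.4000) = -0.3463. V = [p*·2.5447 + (1−p*)·21.4373]/1.39 = 2.4884. B = V − Δ·S = 32.9603.
Check: Δ(0,0)·S0 + B(0,0) = 2.4884 = V0.

(0,0): Delta=-0.3463 Bond=32.9603
(1,0): Delta=-1.0000 Bond=91.8373
(1,1): Delta=-0.3275 Bond=43.4747
(2,0): Delta=-1.0000 Bond=127.6538
(2,1): Delta=-1.0000 Bond=127.6538
(2,2): Delta=-0.3083 Bond=57.0117
(3,0): Delta=-1.0000 Bond=177.4388
(3,1): Delta=-1.0000 Bond=177.4388
(3,2): Delta=-1.0000 Bond=177.4388
(3,3): Delta=-0.2885 Bond=74.2535
V0=2.4884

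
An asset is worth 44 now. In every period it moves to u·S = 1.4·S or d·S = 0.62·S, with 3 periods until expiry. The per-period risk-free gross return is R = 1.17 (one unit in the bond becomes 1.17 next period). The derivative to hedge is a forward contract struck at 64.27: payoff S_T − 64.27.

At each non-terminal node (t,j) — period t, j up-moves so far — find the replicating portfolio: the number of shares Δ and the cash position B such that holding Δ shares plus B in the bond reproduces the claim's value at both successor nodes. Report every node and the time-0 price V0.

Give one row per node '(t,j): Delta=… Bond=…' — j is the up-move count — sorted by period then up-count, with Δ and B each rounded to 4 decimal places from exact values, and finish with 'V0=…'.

(0,0): Delta=1.0000 Bond=-40.1283
(1,0): Delta=1.0000 Bond=-46.9501
(1,1): Delta=1.0000 Bond=-46.9501
(2,0): Delta=1.0000 Bond=-54.9316
(2,1): Delta=1.0000 Bond=-54.9316
(2,2): Delta=1.0000 Bond=-54.9316
V0=3.8717

The replicating-portfolio and risk-neutral prices coincide; use p* = (1.17−0.62)/(1.4−0.62) = 0.7051 for the latter.
At expiry t=3: V(3,0)=-53.7836, V(3,1)=-40.5910, V(3,2)=-10.8012, V(3,3)=56.4660
(2,0): S=16.9136. Δ = (V_up−V_dn)/(S_up−S_dn) = (-40.5910−-53.7836)/(23.6790−10.4864) = 1.0000. V = [p*·-40.5910 + (1−p*)·-53.7836]/1.17 = -38.0180. B = V − Δ·S = -54.9316.
(2,1): S=38.1920. Δ = (V_up−V_dn)/(S_up−S_dn) = (-10.8012−-40.5910)/(53.4688−23.6790) = 1.0000. V = [p*·-10.8012 + (1−p*)·-40.5910]/1.17 = -16.7396. B = V − Δ·S = -54.9316.
(2,2): S=86.2400. Δ = (V_up−V_dn)/(S_up−S_dn) = (56.4660−-10.8012)/(120.7360−53.4688) = 1.0000. V = [p*·56.4660 + (1−p*)·-10.8012]/1.17 = 31.3084. B = V − Δ·S = -54.9316.
(1,0): S=27.2800. Δ = (V_up−V_dn)/(S_up−S_dn) = (-16.7396−-38.0180)/(38.1920−16.9136) = 1.0000. V = [p*·-16.7396 + (1−p*)·-38.0180]/1.17 = -19.6701. B = V − Δ·S = -46.9501.
(1,1): S=61.6000. Δ = (V_up−V_dn)/(S_up−S_dn) = (31.3084−-16.7396)/(86.2400−38.1920) = 1.0000. V = [p*·31.3084 + (1−p*)·-16.7396]/1.17 = 14.6499. B = V − Δ·S = -46.9501.
(0,0): S=44.0000. Δ = (V_up−V_dn)/(S_up−S_dn) = (14.6499−-19.6701)/(61.6000−27.2800) = 1.0000. V = [p*·14.6499 + (1−p*)·-19.6701]/1.17 = 3.8717. B = V − Δ·S = -40.1283.
Root portfolio cost Δ·44+B reproduces V0=3.8717.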